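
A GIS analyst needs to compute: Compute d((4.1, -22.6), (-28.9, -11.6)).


dx=-33, dy=11
d^2 = (-33)^2 + 11^2 = 1210
d = sqrt(1210) = 34.7851

34.7851


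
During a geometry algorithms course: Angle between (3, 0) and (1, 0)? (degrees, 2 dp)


u.v = 3, |u| = sqrt(9) = 3, |v| = sqrt(1) = 1
cos(theta) = u.v/(|u||v|) = 3/sqrt(9) = 1
theta = acos(1) = 0 degrees

0 degrees


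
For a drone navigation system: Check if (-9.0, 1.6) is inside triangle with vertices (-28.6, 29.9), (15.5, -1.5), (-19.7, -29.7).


Cross products: AB x AP = -632.59, BC x BP = -800.02, CA x CP = -916.29
All same sign? yes

Yes, inside


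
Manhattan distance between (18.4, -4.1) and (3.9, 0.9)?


|18.4-3.9| + |(-4.1)-0.9| = 14.5 + 5 = 19.5

19.5


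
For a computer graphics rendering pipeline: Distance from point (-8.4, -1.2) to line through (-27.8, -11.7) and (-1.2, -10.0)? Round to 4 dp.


|cross product| = 246.32
|line direction| = sqrt(710.45) = 26.6543
Distance = 246.32/sqrt(710.45) = 9.2413

9.2413


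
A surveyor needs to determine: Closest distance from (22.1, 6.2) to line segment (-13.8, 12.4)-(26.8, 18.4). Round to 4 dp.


Project P onto AB: t = 0.8433 (clamped to [0,1])
Closest point on segment: (20.436, 17.4595)
Distance: 11.3818

11.3818


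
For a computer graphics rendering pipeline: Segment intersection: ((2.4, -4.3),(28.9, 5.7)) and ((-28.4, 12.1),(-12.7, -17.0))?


Cross products: d1=638.8, d2=1566.95, d3=742.6, d4=-185.55
d1*d2 < 0 and d3*d4 < 0? no

No, they don't intersect


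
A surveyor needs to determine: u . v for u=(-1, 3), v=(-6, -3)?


u . v = u_x*v_x + u_y*v_y = (-1)*(-6) + 3*(-3)
= 6 + (-9) = -3

-3


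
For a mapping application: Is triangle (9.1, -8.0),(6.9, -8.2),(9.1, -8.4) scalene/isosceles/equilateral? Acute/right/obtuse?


Side lengths squared: AB^2=4.88, BC^2=4.88, CA^2=0.16
Sorted: [0.16, 4.88, 4.88]
By sides: Isosceles, By angles: Acute

Isosceles, Acute


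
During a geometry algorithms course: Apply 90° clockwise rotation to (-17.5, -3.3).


90° CW: (x,y) -> (y, -x)
(-17.5,-3.3) -> (-3.3, 17.5)

(-3.3, 17.5)


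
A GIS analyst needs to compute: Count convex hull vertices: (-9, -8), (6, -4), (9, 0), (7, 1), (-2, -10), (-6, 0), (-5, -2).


Convex hull vertices (CCW): (-9, -8), (-2, -10), (6, -4), (9, 0), (7, 1), (-6, 0)
Count = 6

6


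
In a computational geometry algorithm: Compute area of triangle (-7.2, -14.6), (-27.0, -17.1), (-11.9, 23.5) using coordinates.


Area = |x_A(y_B-y_C) + x_B(y_C-y_A) + x_C(y_A-y_B)|/2
= |292.32 + (-1028.7) + (-29.75)|/2
= 766.13/2 = 383.065

383.065


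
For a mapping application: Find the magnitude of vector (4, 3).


|u| = sqrt(4^2 + 3^2) = sqrt(25) = 5

5


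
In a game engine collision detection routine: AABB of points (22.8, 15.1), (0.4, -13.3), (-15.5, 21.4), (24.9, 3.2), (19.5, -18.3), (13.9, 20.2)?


x range: [-15.5, 24.9]
y range: [-18.3, 21.4]
Bounding box: (-15.5,-18.3) to (24.9,21.4)

(-15.5,-18.3) to (24.9,21.4)


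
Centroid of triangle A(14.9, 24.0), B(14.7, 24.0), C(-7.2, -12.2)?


Centroid = ((x_A+x_B+x_C)/3, (y_A+y_B+y_C)/3)
= ((14.9+14.7+(-7.2))/3, (24+24+(-12.2))/3)
= (7.4667, 11.9333)

(7.4667, 11.9333)


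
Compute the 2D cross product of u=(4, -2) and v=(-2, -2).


u x v = u_x*v_y - u_y*v_x = 4*(-2) - (-2)*(-2)
= (-8) - 4 = -12

-12


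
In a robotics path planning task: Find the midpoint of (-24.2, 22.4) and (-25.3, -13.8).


M = (((-24.2)+(-25.3))/2, (22.4+(-13.8))/2)
= (-24.75, 4.3)

(-24.75, 4.3)


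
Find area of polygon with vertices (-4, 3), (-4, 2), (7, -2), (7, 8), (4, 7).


Shoelace sum: ((-4)*2 - (-4)*3) + ((-4)*(-2) - 7*2) + (7*8 - 7*(-2)) + (7*7 - 4*8) + (4*3 - (-4)*7)
= 125
Area = |125|/2 = 62.5

62.5


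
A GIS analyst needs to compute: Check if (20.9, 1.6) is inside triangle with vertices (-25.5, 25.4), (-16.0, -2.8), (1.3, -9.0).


Cross products: AB x AP = 1082.38, BC x BP = 304.9, CA x CP = -958.32
All same sign? no

No, outside


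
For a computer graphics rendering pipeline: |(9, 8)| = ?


|u| = sqrt(9^2 + 8^2) = sqrt(145) = 12.0416

12.0416


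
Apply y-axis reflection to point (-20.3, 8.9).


Reflection over y-axis: (x,y) -> (-x,y)
(-20.3, 8.9) -> (20.3, 8.9)

(20.3, 8.9)


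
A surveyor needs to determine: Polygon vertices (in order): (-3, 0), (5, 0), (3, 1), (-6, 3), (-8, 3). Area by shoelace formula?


Shoelace sum: ((-3)*0 - 5*0) + (5*1 - 3*0) + (3*3 - (-6)*1) + ((-6)*3 - (-8)*3) + ((-8)*0 - (-3)*3)
= 35
Area = |35|/2 = 17.5

17.5


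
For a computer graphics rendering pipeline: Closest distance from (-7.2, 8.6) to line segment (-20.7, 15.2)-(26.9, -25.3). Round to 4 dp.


Project P onto AB: t = 0.2329 (clamped to [0,1])
Closest point on segment: (-9.6116, 5.7656)
Distance: 3.7216

3.7216


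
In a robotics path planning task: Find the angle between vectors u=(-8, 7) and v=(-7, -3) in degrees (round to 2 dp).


u.v = 35, |u| = sqrt(113) = 10.6301, |v| = sqrt(58) = 7.6158
cos(theta) = u.v/(|u||v|) = 35/sqrt(6554) = 0.432329
theta = acos(0.432329) = 64.38 degrees

64.38 degrees


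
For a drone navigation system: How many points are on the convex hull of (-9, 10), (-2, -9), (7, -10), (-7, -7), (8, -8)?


Convex hull vertices (CCW): (-9, 10), (-7, -7), (-2, -9), (7, -10), (8, -8)
Count = 5

5


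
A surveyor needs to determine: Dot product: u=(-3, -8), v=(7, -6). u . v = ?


u . v = u_x*v_x + u_y*v_y = (-3)*7 + (-8)*(-6)
= (-21) + 48 = 27

27


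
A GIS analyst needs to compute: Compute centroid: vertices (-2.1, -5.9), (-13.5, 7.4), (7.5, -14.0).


Centroid = ((x_A+x_B+x_C)/3, (y_A+y_B+y_C)/3)
= (((-2.1)+(-13.5)+7.5)/3, ((-5.9)+7.4+(-14))/3)
= (-2.7, -4.1667)

(-2.7, -4.1667)


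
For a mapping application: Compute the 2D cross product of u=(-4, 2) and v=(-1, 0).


u x v = u_x*v_y - u_y*v_x = (-4)*0 - 2*(-1)
= 0 - (-2) = 2

2


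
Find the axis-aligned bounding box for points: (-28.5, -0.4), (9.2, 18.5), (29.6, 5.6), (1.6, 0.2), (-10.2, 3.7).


x range: [-28.5, 29.6]
y range: [-0.4, 18.5]
Bounding box: (-28.5,-0.4) to (29.6,18.5)

(-28.5,-0.4) to (29.6,18.5)


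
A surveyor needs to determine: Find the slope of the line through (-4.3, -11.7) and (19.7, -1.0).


slope = (y2-y1)/(x2-x1) = ((-1)-(-11.7))/(19.7-(-4.3)) = 10.7/24 = 0.4458

0.4458


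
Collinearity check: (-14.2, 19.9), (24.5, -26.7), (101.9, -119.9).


Cross product: (24.5-(-14.2))*((-119.9)-19.9) - ((-26.7)-19.9)*(101.9-(-14.2))
= 0

Yes, collinear


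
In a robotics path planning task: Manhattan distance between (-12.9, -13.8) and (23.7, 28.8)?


|(-12.9)-23.7| + |(-13.8)-28.8| = 36.6 + 42.6 = 79.2

79.2


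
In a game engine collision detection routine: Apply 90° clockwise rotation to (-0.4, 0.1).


90° CW: (x,y) -> (y, -x)
(-0.4,0.1) -> (0.1, 0.4)

(0.1, 0.4)


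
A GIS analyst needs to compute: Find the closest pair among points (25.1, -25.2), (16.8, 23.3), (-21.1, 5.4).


d(P0,P1) = 49.2051, d(P0,P2) = 55.4148, d(P1,P2) = 41.9144
Closest: P1 and P2

Closest pair: (16.8, 23.3) and (-21.1, 5.4), distance = 41.9144


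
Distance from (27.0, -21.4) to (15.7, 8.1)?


dx=-11.3, dy=29.5
d^2 = (-11.3)^2 + 29.5^2 = 997.94
d = sqrt(997.94) = 31.5902

31.5902


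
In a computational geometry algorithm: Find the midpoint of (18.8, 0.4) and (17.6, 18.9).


M = ((18.8+17.6)/2, (0.4+18.9)/2)
= (18.2, 9.65)

(18.2, 9.65)


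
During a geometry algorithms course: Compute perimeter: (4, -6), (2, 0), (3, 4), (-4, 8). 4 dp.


Sides: (4, -6)->(2, 0): sqrt(40) = 6.324555, (2, 0)->(3, 4): sqrt(17) = 4.123106, (3, 4)->(-4, 8): sqrt(65) = 8.062258, (-4, 8)->(4, -6): sqrt(260) = 16.124515
Sum = 34.634434
Perimeter = 34.6344

34.6344


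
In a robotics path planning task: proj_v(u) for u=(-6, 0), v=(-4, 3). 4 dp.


u.v = 24, |v| = sqrt(25) = 5
Scalar projection = u.v / |v| = 24 / sqrt(25) = 4.8

4.8


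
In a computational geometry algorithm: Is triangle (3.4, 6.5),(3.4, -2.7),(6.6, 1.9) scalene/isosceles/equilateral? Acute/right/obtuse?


Side lengths squared: AB^2=84.64, BC^2=31.4, CA^2=31.4
Sorted: [31.4, 31.4, 84.64]
By sides: Isosceles, By angles: Obtuse

Isosceles, Obtuse


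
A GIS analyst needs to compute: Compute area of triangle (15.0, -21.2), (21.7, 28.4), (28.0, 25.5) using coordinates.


Area = |x_A(y_B-y_C) + x_B(y_C-y_A) + x_C(y_A-y_B)|/2
= |43.5 + 1013.39 + (-1388.8)|/2
= 331.91/2 = 165.955

165.955


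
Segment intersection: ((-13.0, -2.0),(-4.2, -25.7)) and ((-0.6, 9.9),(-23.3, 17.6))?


Cross products: d1=365.61, d2=835.84, d3=398.6, d4=-71.63
d1*d2 < 0 and d3*d4 < 0? no

No, they don't intersect


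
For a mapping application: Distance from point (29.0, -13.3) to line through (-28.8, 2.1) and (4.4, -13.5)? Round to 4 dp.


|cross product| = 390.4
|line direction| = sqrt(1345.6) = 36.6824
Distance = 390.4/sqrt(1345.6) = 10.6427

10.6427


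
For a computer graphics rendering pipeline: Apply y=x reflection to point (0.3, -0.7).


Reflection over y=x: (x,y) -> (y,x)
(0.3, -0.7) -> (-0.7, 0.3)

(-0.7, 0.3)


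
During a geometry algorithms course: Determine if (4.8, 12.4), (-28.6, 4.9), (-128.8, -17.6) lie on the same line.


Cross product: ((-28.6)-4.8)*((-17.6)-12.4) - (4.9-12.4)*((-128.8)-4.8)
= 0

Yes, collinear


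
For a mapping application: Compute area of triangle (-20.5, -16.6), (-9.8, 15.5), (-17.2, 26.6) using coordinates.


Area = |x_A(y_B-y_C) + x_B(y_C-y_A) + x_C(y_A-y_B)|/2
= |227.55 + (-423.36) + 552.12|/2
= 356.31/2 = 178.155

178.155


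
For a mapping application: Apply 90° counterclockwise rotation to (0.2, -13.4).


90° CCW: (x,y) -> (-y, x)
(0.2,-13.4) -> (13.4, 0.2)

(13.4, 0.2)


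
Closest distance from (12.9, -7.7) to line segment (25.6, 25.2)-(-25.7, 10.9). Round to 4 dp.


Project P onto AB: t = 0.3956 (clamped to [0,1])
Closest point on segment: (5.306, 19.543)
Distance: 28.2816

28.2816


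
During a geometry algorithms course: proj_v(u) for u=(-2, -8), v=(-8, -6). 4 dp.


u.v = 64, |v| = sqrt(100) = 10
Scalar projection = u.v / |v| = 64 / sqrt(100) = 6.4

6.4


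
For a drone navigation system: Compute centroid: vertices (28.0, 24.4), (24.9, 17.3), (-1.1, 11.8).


Centroid = ((x_A+x_B+x_C)/3, (y_A+y_B+y_C)/3)
= ((28+24.9+(-1.1))/3, (24.4+17.3+11.8)/3)
= (17.2667, 17.8333)

(17.2667, 17.8333)


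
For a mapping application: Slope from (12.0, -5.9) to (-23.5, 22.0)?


slope = (y2-y1)/(x2-x1) = (22-(-5.9))/((-23.5)-12) = 27.9/(-35.5) = -0.7859

-0.7859


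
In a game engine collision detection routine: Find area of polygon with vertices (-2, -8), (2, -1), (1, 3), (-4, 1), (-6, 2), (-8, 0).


Shoelace sum: ((-2)*(-1) - 2*(-8)) + (2*3 - 1*(-1)) + (1*1 - (-4)*3) + ((-4)*2 - (-6)*1) + ((-6)*0 - (-8)*2) + ((-8)*(-8) - (-2)*0)
= 116
Area = |116|/2 = 58

58


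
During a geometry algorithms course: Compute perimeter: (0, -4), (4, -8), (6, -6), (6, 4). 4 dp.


Sides: (0, -4)->(4, -8): sqrt(32) = 5.656854, (4, -8)->(6, -6): sqrt(8) = 2.828427, (6, -6)->(6, 4): sqrt(100) = 10, (6, 4)->(0, -4): sqrt(100) = 10
Sum = 28.485281
Perimeter = 28.4853

28.4853


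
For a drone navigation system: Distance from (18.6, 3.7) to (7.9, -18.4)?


dx=-10.7, dy=-22.1
d^2 = (-10.7)^2 + (-22.1)^2 = 602.9
d = sqrt(602.9) = 24.554

24.554


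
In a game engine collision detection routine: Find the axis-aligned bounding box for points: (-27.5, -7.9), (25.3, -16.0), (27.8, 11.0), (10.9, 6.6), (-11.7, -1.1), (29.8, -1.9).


x range: [-27.5, 29.8]
y range: [-16, 11]
Bounding box: (-27.5,-16) to (29.8,11)

(-27.5,-16) to (29.8,11)


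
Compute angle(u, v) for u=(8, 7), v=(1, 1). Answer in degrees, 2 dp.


u.v = 15, |u| = sqrt(113) = 10.6301, |v| = sqrt(2) = 1.4142
cos(theta) = u.v/(|u||v|) = 15/sqrt(226) = 0.997785
theta = acos(0.997785) = 3.81 degrees

3.81 degrees


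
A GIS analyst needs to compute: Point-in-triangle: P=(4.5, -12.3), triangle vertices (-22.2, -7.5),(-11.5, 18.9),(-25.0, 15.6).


Cross products: AB x AP = -756.24, BC x BP = 474, CA x CP = 603.33
All same sign? no

No, outside


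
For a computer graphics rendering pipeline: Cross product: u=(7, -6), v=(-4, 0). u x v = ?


u x v = u_x*v_y - u_y*v_x = 7*0 - (-6)*(-4)
= 0 - 24 = -24

-24


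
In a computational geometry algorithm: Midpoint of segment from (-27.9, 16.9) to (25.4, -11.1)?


M = (((-27.9)+25.4)/2, (16.9+(-11.1))/2)
= (-1.25, 2.9)

(-1.25, 2.9)


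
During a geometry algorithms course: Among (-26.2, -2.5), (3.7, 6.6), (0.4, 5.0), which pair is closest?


d(P0,P1) = 31.2541, d(P0,P2) = 27.6371, d(P1,P2) = 3.6674
Closest: P1 and P2

Closest pair: (3.7, 6.6) and (0.4, 5.0), distance = 3.6674


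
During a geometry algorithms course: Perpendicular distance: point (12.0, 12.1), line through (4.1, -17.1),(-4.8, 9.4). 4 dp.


|cross product| = 469.23
|line direction| = sqrt(781.46) = 27.9546
Distance = 469.23/sqrt(781.46) = 16.7854

16.7854


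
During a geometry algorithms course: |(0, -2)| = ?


|u| = sqrt(0^2 + (-2)^2) = sqrt(4) = 2

2


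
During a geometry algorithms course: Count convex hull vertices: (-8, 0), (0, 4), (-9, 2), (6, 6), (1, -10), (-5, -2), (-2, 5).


Convex hull vertices (CCW): (-9, 2), (-8, 0), (1, -10), (6, 6), (-2, 5)
Count = 5

5


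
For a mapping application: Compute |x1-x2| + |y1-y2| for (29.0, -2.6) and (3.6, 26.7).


|29-3.6| + |(-2.6)-26.7| = 25.4 + 29.3 = 54.7

54.7


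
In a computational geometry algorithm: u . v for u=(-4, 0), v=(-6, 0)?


u . v = u_x*v_x + u_y*v_y = (-4)*(-6) + 0*0
= 24 + 0 = 24

24


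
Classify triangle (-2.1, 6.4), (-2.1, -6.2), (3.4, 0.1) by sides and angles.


Side lengths squared: AB^2=158.76, BC^2=69.94, CA^2=69.94
Sorted: [69.94, 69.94, 158.76]
By sides: Isosceles, By angles: Obtuse

Isosceles, Obtuse


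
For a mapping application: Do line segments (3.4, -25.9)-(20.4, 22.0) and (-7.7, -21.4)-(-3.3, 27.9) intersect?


Cross products: d1=-567.03, d2=-1194.37, d3=608.19, d4=1235.53
d1*d2 < 0 and d3*d4 < 0? no

No, they don't intersect


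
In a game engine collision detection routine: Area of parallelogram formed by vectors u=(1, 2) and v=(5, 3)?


|u x v| = |1*3 - 2*5|
= |3 - 10| = 7

7


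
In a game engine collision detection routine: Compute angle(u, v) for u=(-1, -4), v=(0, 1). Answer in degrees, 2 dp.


u.v = -4, |u| = sqrt(17) = 4.1231, |v| = sqrt(1) = 1
cos(theta) = u.v/(|u||v|) = -4/sqrt(17) = -0.970143
theta = acos(-0.970143) = 165.96 degrees

165.96 degrees


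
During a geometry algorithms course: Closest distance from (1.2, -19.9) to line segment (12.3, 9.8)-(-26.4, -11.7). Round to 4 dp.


Project P onto AB: t = 0.545 (clamped to [0,1])
Closest point on segment: (-8.7906, -1.917)
Distance: 20.5718

20.5718


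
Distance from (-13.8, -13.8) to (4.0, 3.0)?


dx=17.8, dy=16.8
d^2 = 17.8^2 + 16.8^2 = 599.08
d = sqrt(599.08) = 24.4761

24.4761


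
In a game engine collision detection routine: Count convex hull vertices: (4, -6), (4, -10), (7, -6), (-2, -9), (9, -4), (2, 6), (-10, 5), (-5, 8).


Convex hull vertices (CCW): (-10, 5), (-2, -9), (4, -10), (9, -4), (2, 6), (-5, 8)
Count = 6

6


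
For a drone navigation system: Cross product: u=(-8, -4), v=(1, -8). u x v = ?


u x v = u_x*v_y - u_y*v_x = (-8)*(-8) - (-4)*1
= 64 - (-4) = 68

68


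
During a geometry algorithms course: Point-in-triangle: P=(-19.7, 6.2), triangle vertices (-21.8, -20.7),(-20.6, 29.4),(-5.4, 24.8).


Cross products: AB x AP = -72.93, BC x BP = -348.5, CA x CP = -345.61
All same sign? yes

Yes, inside


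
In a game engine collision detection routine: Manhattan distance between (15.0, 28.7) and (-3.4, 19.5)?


|15-(-3.4)| + |28.7-19.5| = 18.4 + 9.2 = 27.6

27.6


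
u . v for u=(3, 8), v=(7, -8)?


u . v = u_x*v_x + u_y*v_y = 3*7 + 8*(-8)
= 21 + (-64) = -43

-43


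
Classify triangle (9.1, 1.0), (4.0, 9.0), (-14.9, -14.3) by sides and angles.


Side lengths squared: AB^2=90.01, BC^2=900.1, CA^2=810.09
Sorted: [90.01, 810.09, 900.1]
By sides: Scalene, By angles: Right

Scalene, Right


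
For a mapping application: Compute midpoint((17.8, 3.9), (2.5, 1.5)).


M = ((17.8+2.5)/2, (3.9+1.5)/2)
= (10.15, 2.7)

(10.15, 2.7)


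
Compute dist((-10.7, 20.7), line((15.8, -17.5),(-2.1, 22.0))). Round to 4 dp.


|cross product| = 362.97
|line direction| = sqrt(1880.66) = 43.3666
Distance = 362.97/sqrt(1880.66) = 8.3698

8.3698


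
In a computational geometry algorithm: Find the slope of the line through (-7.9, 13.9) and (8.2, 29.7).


slope = (y2-y1)/(x2-x1) = (29.7-13.9)/(8.2-(-7.9)) = 15.8/16.1 = 0.9814

0.9814


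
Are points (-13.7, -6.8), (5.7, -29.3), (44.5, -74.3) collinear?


Cross product: (5.7-(-13.7))*((-74.3)-(-6.8)) - ((-29.3)-(-6.8))*(44.5-(-13.7))
= 0

Yes, collinear


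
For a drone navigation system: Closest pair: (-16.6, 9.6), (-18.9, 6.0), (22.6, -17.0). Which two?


d(P0,P1) = 4.272, d(P0,P2) = 47.373, d(P1,P2) = 47.4473
Closest: P0 and P1

Closest pair: (-16.6, 9.6) and (-18.9, 6.0), distance = 4.272


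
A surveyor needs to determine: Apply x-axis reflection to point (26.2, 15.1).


Reflection over x-axis: (x,y) -> (x,-y)
(26.2, 15.1) -> (26.2, -15.1)

(26.2, -15.1)


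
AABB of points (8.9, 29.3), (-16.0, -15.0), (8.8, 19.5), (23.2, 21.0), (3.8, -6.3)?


x range: [-16, 23.2]
y range: [-15, 29.3]
Bounding box: (-16,-15) to (23.2,29.3)

(-16,-15) to (23.2,29.3)


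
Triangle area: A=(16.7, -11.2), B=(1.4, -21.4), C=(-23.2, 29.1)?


Area = |x_A(y_B-y_C) + x_B(y_C-y_A) + x_C(y_A-y_B)|/2
= |(-843.35) + 56.42 + (-236.64)|/2
= 1023.57/2 = 511.785

511.785


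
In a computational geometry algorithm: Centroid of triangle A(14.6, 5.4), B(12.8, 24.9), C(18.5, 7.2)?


Centroid = ((x_A+x_B+x_C)/3, (y_A+y_B+y_C)/3)
= ((14.6+12.8+18.5)/3, (5.4+24.9+7.2)/3)
= (15.3, 12.5)

(15.3, 12.5)


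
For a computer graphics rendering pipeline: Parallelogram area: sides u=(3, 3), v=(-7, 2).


|u x v| = |3*2 - 3*(-7)|
= |6 - (-21)| = 27

27


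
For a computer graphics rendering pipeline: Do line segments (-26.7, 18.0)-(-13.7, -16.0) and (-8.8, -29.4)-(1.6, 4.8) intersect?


Cross products: d1=1105.14, d2=306.94, d3=-7.6, d4=790.6
d1*d2 < 0 and d3*d4 < 0? no

No, they don't intersect


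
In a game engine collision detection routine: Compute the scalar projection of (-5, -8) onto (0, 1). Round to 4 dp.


u.v = -8, |v| = sqrt(1) = 1
Scalar projection = u.v / |v| = -8 / sqrt(1) = -8

-8


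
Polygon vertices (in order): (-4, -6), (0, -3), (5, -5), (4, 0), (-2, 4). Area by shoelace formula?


Shoelace sum: ((-4)*(-3) - 0*(-6)) + (0*(-5) - 5*(-3)) + (5*0 - 4*(-5)) + (4*4 - (-2)*0) + ((-2)*(-6) - (-4)*4)
= 91
Area = |91|/2 = 45.5

45.5


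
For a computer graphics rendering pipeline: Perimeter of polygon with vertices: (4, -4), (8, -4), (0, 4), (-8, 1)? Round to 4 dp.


Sides: (4, -4)->(8, -4): sqrt(16) = 4, (8, -4)->(0, 4): sqrt(128) = 11.313708, (0, 4)->(-8, 1): sqrt(73) = 8.544004, (-8, 1)->(4, -4): sqrt(169) = 13
Sum = 36.857712
Perimeter = 36.8577

36.8577


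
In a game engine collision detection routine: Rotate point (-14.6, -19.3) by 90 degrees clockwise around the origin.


90° CW: (x,y) -> (y, -x)
(-14.6,-19.3) -> (-19.3, 14.6)

(-19.3, 14.6)


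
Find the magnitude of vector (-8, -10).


|u| = sqrt((-8)^2 + (-10)^2) = sqrt(164) = 12.8062

12.8062


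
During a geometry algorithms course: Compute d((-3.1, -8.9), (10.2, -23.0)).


dx=13.3, dy=-14.1
d^2 = 13.3^2 + (-14.1)^2 = 375.7
d = sqrt(375.7) = 19.383

19.383


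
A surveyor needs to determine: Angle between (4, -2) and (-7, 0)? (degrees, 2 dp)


u.v = -28, |u| = sqrt(20) = 4.4721, |v| = sqrt(49) = 7
cos(theta) = u.v/(|u||v|) = -28/sqrt(980) = -0.894427
theta = acos(-0.894427) = 153.43 degrees

153.43 degrees


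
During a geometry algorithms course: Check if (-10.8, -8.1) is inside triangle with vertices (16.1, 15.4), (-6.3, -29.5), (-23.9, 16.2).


Cross products: AB x AP = -681.41, BC x BP = -170.99, CA x CP = -961.52
All same sign? yes

Yes, inside


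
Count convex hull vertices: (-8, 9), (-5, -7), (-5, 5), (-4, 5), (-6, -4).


Convex hull vertices (CCW): (-8, 9), (-6, -4), (-5, -7), (-4, 5)
Count = 4

4


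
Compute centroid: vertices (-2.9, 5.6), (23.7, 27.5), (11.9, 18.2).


Centroid = ((x_A+x_B+x_C)/3, (y_A+y_B+y_C)/3)
= (((-2.9)+23.7+11.9)/3, (5.6+27.5+18.2)/3)
= (10.9, 17.1)

(10.9, 17.1)


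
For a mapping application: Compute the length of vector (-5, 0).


|u| = sqrt((-5)^2 + 0^2) = sqrt(25) = 5

5


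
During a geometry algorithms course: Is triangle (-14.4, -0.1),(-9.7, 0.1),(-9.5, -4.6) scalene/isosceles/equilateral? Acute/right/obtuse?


Side lengths squared: AB^2=22.13, BC^2=22.13, CA^2=44.26
Sorted: [22.13, 22.13, 44.26]
By sides: Isosceles, By angles: Right

Isosceles, Right


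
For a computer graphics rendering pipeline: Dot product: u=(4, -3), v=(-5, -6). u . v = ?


u . v = u_x*v_x + u_y*v_y = 4*(-5) + (-3)*(-6)
= (-20) + 18 = -2

-2


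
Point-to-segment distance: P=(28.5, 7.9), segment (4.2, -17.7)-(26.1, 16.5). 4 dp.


Project P onto AB: t = 0.8535 (clamped to [0,1])
Closest point on segment: (22.8924, 11.4908)
Distance: 6.6588

6.6588


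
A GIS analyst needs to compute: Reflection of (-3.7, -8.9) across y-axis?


Reflection over y-axis: (x,y) -> (-x,y)
(-3.7, -8.9) -> (3.7, -8.9)

(3.7, -8.9)


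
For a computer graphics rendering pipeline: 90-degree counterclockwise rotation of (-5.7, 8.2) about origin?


90° CCW: (x,y) -> (-y, x)
(-5.7,8.2) -> (-8.2, -5.7)

(-8.2, -5.7)


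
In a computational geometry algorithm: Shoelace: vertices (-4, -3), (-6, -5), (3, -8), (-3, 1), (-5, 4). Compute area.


Shoelace sum: ((-4)*(-5) - (-6)*(-3)) + ((-6)*(-8) - 3*(-5)) + (3*1 - (-3)*(-8)) + ((-3)*4 - (-5)*1) + ((-5)*(-3) - (-4)*4)
= 68
Area = |68|/2 = 34

34


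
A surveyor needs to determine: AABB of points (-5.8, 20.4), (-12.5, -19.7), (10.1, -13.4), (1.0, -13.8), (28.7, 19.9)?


x range: [-12.5, 28.7]
y range: [-19.7, 20.4]
Bounding box: (-12.5,-19.7) to (28.7,20.4)

(-12.5,-19.7) to (28.7,20.4)


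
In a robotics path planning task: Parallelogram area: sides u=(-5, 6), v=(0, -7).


|u x v| = |(-5)*(-7) - 6*0|
= |35 - 0| = 35

35


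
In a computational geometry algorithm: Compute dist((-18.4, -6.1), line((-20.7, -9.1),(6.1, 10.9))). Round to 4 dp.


|cross product| = 34.4
|line direction| = sqrt(1118.24) = 33.4401
Distance = 34.4/sqrt(1118.24) = 1.0287

1.0287


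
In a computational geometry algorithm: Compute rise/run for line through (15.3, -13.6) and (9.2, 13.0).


slope = (y2-y1)/(x2-x1) = (13-(-13.6))/(9.2-15.3) = 26.6/(-6.1) = -4.3607

-4.3607


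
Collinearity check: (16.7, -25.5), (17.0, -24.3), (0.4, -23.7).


Cross product: (17-16.7)*((-23.7)-(-25.5)) - ((-24.3)-(-25.5))*(0.4-16.7)
= 20.1

No, not collinear


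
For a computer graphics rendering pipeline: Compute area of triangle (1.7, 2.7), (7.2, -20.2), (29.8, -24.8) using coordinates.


Area = |x_A(y_B-y_C) + x_B(y_C-y_A) + x_C(y_A-y_B)|/2
= |7.82 + (-198) + 682.42|/2
= 492.24/2 = 246.12

246.12


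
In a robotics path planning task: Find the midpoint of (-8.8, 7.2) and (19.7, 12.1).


M = (((-8.8)+19.7)/2, (7.2+12.1)/2)
= (5.45, 9.65)

(5.45, 9.65)


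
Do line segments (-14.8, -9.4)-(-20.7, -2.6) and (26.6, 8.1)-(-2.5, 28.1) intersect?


Cross products: d1=1337.25, d2=1257.37, d3=-384.77, d4=-304.89
d1*d2 < 0 and d3*d4 < 0? no

No, they don't intersect


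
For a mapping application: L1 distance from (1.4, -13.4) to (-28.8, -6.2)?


|1.4-(-28.8)| + |(-13.4)-(-6.2)| = 30.2 + 7.2 = 37.4

37.4


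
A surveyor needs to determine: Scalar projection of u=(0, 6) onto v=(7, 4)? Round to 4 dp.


u.v = 24, |v| = sqrt(65) = 8.0623
Scalar projection = u.v / |v| = 24 / sqrt(65) = 2.9768

2.9768


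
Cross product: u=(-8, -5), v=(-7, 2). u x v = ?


u x v = u_x*v_y - u_y*v_x = (-8)*2 - (-5)*(-7)
= (-16) - 35 = -51

-51


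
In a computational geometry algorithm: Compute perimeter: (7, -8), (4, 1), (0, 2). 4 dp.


Sides: (7, -8)->(4, 1): sqrt(90) = 9.486833, (4, 1)->(0, 2): sqrt(17) = 4.123106, (0, 2)->(7, -8): sqrt(149) = 12.206556
Sum = 25.816495
Perimeter = 25.8165

25.8165


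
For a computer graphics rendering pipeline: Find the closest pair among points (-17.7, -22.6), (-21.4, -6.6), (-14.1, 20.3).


d(P0,P1) = 16.4222, d(P0,P2) = 43.0508, d(P1,P2) = 27.8729
Closest: P0 and P1

Closest pair: (-17.7, -22.6) and (-21.4, -6.6), distance = 16.4222


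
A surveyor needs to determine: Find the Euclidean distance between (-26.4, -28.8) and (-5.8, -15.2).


dx=20.6, dy=13.6
d^2 = 20.6^2 + 13.6^2 = 609.32
d = sqrt(609.32) = 24.6844

24.6844


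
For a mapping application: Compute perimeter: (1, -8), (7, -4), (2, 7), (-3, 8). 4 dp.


Sides: (1, -8)->(7, -4): sqrt(52) = 7.211103, (7, -4)->(2, 7): sqrt(146) = 12.083046, (2, 7)->(-3, 8): sqrt(26) = 5.09902, (-3, 8)->(1, -8): sqrt(272) = 16.492423
Sum = 40.885592
Perimeter = 40.8856

40.8856


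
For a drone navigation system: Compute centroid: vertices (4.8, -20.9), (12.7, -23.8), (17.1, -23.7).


Centroid = ((x_A+x_B+x_C)/3, (y_A+y_B+y_C)/3)
= ((4.8+12.7+17.1)/3, ((-20.9)+(-23.8)+(-23.7))/3)
= (11.5333, -22.8)

(11.5333, -22.8)


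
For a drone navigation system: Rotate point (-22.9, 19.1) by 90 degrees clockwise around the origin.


90° CW: (x,y) -> (y, -x)
(-22.9,19.1) -> (19.1, 22.9)

(19.1, 22.9)


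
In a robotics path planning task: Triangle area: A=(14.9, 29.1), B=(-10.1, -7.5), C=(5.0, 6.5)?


Area = |x_A(y_B-y_C) + x_B(y_C-y_A) + x_C(y_A-y_B)|/2
= |(-208.6) + 228.26 + 183|/2
= 202.66/2 = 101.33

101.33


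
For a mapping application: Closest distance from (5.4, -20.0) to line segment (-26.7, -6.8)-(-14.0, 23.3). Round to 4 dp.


Project P onto AB: t = 0.0097 (clamped to [0,1])
Closest point on segment: (-26.5768, -6.5081)
Distance: 34.7066

34.7066


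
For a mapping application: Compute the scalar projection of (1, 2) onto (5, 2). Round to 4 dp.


u.v = 9, |v| = sqrt(29) = 5.3852
Scalar projection = u.v / |v| = 9 / sqrt(29) = 1.6713

1.6713


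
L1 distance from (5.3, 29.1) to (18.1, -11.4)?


|5.3-18.1| + |29.1-(-11.4)| = 12.8 + 40.5 = 53.3

53.3


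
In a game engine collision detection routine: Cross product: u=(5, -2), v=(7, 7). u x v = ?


u x v = u_x*v_y - u_y*v_x = 5*7 - (-2)*7
= 35 - (-14) = 49

49


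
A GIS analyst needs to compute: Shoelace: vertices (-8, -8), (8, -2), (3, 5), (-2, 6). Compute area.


Shoelace sum: ((-8)*(-2) - 8*(-8)) + (8*5 - 3*(-2)) + (3*6 - (-2)*5) + ((-2)*(-8) - (-8)*6)
= 218
Area = |218|/2 = 109

109


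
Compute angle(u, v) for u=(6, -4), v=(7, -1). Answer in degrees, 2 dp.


u.v = 46, |u| = sqrt(52) = 7.2111, |v| = sqrt(50) = 7.0711
cos(theta) = u.v/(|u||v|) = 46/sqrt(2600) = 0.902134
theta = acos(0.902134) = 25.56 degrees

25.56 degrees


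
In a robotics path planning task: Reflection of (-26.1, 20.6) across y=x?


Reflection over y=x: (x,y) -> (y,x)
(-26.1, 20.6) -> (20.6, -26.1)

(20.6, -26.1)


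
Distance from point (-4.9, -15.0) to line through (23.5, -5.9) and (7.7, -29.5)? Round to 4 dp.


|cross product| = 526.46
|line direction| = sqrt(806.6) = 28.4007
Distance = 526.46/sqrt(806.6) = 18.5369

18.5369


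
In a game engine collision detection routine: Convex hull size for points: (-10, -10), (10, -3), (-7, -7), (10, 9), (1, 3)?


Convex hull vertices (CCW): (-10, -10), (10, -3), (10, 9), (1, 3)
Count = 4

4


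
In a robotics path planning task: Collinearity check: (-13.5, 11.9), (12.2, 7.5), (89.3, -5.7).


Cross product: (12.2-(-13.5))*((-5.7)-11.9) - (7.5-11.9)*(89.3-(-13.5))
= 0

Yes, collinear


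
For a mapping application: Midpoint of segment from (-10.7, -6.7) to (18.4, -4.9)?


M = (((-10.7)+18.4)/2, ((-6.7)+(-4.9))/2)
= (3.85, -5.8)

(3.85, -5.8)


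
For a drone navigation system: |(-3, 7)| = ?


|u| = sqrt((-3)^2 + 7^2) = sqrt(58) = 7.6158

7.6158


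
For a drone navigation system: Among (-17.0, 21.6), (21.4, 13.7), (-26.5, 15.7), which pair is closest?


d(P0,P1) = 39.2042, d(P0,P2) = 11.183, d(P1,P2) = 47.9417
Closest: P0 and P2

Closest pair: (-17.0, 21.6) and (-26.5, 15.7), distance = 11.183


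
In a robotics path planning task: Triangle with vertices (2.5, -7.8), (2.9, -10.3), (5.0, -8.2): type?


Side lengths squared: AB^2=6.41, BC^2=8.82, CA^2=6.41
Sorted: [6.41, 6.41, 8.82]
By sides: Isosceles, By angles: Acute

Isosceles, Acute


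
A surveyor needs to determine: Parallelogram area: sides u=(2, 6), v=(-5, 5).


|u x v| = |2*5 - 6*(-5)|
= |10 - (-30)| = 40

40


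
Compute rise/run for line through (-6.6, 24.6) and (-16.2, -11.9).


slope = (y2-y1)/(x2-x1) = ((-11.9)-24.6)/((-16.2)-(-6.6)) = (-36.5)/(-9.6) = 3.8021

3.8021


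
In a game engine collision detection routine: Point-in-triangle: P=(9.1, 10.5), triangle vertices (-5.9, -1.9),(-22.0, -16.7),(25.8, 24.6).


Cross products: AB x AP = 22.36, BC x BP = 15.73, CA x CP = 4.42
All same sign? yes

Yes, inside


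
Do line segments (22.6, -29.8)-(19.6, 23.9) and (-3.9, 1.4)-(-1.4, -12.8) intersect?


Cross products: d1=298.3, d2=389.95, d3=1329.45, d4=1237.8
d1*d2 < 0 and d3*d4 < 0? no

No, they don't intersect


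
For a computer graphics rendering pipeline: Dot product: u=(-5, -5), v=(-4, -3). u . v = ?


u . v = u_x*v_x + u_y*v_y = (-5)*(-4) + (-5)*(-3)
= 20 + 15 = 35

35


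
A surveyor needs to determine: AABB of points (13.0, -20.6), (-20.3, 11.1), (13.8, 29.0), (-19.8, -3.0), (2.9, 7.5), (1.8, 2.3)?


x range: [-20.3, 13.8]
y range: [-20.6, 29]
Bounding box: (-20.3,-20.6) to (13.8,29)

(-20.3,-20.6) to (13.8,29)


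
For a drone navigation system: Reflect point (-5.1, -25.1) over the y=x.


Reflection over y=x: (x,y) -> (y,x)
(-5.1, -25.1) -> (-25.1, -5.1)

(-25.1, -5.1)


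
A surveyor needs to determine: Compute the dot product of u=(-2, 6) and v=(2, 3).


u . v = u_x*v_x + u_y*v_y = (-2)*2 + 6*3
= (-4) + 18 = 14

14


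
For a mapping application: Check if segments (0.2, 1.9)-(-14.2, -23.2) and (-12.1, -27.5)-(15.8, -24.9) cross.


Cross products: d1=788.28, d2=125.43, d3=114.63, d4=777.48
d1*d2 < 0 and d3*d4 < 0? no

No, they don't intersect


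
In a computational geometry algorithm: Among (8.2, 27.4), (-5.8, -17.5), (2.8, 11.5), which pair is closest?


d(P0,P1) = 47.032, d(P0,P2) = 16.792, d(P1,P2) = 30.2483
Closest: P0 and P2

Closest pair: (8.2, 27.4) and (2.8, 11.5), distance = 16.792


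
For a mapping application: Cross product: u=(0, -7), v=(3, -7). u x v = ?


u x v = u_x*v_y - u_y*v_x = 0*(-7) - (-7)*3
= 0 - (-21) = 21

21


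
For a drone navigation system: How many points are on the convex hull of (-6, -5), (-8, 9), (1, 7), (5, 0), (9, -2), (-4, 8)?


Convex hull vertices (CCW): (-8, 9), (-6, -5), (9, -2), (1, 7)
Count = 4

4


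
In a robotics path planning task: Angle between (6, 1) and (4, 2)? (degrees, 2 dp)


u.v = 26, |u| = sqrt(37) = 6.0828, |v| = sqrt(20) = 4.4721
cos(theta) = u.v/(|u||v|) = 26/sqrt(740) = 0.955779
theta = acos(0.955779) = 17.1 degrees

17.1 degrees


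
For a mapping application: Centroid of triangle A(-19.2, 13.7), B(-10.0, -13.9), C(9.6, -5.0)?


Centroid = ((x_A+x_B+x_C)/3, (y_A+y_B+y_C)/3)
= (((-19.2)+(-10)+9.6)/3, (13.7+(-13.9)+(-5))/3)
= (-6.5333, -1.7333)

(-6.5333, -1.7333)


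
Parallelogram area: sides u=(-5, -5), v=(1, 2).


|u x v| = |(-5)*2 - (-5)*1|
= |(-10) - (-5)| = 5

5


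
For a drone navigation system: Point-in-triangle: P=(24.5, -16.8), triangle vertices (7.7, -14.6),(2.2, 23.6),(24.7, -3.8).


Cross products: AB x AP = -629.66, BC x BP = -297.98, CA x CP = 218.84
All same sign? no

No, outside


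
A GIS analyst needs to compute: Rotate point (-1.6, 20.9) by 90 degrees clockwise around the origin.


90° CW: (x,y) -> (y, -x)
(-1.6,20.9) -> (20.9, 1.6)

(20.9, 1.6)


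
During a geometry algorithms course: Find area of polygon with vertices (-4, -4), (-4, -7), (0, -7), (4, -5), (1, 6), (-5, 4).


Shoelace sum: ((-4)*(-7) - (-4)*(-4)) + ((-4)*(-7) - 0*(-7)) + (0*(-5) - 4*(-7)) + (4*6 - 1*(-5)) + (1*4 - (-5)*6) + ((-5)*(-4) - (-4)*4)
= 167
Area = |167|/2 = 83.5

83.5


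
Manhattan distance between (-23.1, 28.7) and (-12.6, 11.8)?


|(-23.1)-(-12.6)| + |28.7-11.8| = 10.5 + 16.9 = 27.4

27.4


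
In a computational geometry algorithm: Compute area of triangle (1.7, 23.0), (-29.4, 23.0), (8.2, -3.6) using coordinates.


Area = |x_A(y_B-y_C) + x_B(y_C-y_A) + x_C(y_A-y_B)|/2
= |45.22 + 782.04 + 0|/2
= 827.26/2 = 413.63

413.63


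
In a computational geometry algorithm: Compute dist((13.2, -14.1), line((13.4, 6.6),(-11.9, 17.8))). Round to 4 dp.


|cross product| = 525.95
|line direction| = sqrt(765.53) = 27.6682
Distance = 525.95/sqrt(765.53) = 19.0092

19.0092


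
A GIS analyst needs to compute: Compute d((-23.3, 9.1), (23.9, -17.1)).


dx=47.2, dy=-26.2
d^2 = 47.2^2 + (-26.2)^2 = 2914.28
d = sqrt(2914.28) = 53.9841

53.9841


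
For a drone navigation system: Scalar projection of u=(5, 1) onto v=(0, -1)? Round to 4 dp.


u.v = -1, |v| = sqrt(1) = 1
Scalar projection = u.v / |v| = -1 / sqrt(1) = -1

-1


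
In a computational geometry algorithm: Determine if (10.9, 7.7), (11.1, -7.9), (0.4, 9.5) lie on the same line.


Cross product: (11.1-10.9)*(9.5-7.7) - ((-7.9)-7.7)*(0.4-10.9)
= -163.44

No, not collinear


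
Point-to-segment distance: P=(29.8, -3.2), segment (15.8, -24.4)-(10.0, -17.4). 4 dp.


Project P onto AB: t = 0.8132 (clamped to [0,1])
Closest point on segment: (11.0836, -18.7078)
Distance: 24.3063

24.3063


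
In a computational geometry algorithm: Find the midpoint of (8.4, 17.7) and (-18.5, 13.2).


M = ((8.4+(-18.5))/2, (17.7+13.2)/2)
= (-5.05, 15.45)

(-5.05, 15.45)


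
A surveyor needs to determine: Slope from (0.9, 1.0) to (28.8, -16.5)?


slope = (y2-y1)/(x2-x1) = ((-16.5)-1)/(28.8-0.9) = (-17.5)/27.9 = -0.6272

-0.6272


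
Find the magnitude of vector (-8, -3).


|u| = sqrt((-8)^2 + (-3)^2) = sqrt(73) = 8.544

8.544


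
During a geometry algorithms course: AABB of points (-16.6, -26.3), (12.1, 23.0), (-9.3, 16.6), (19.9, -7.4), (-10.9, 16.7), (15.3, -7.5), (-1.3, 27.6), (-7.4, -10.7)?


x range: [-16.6, 19.9]
y range: [-26.3, 27.6]
Bounding box: (-16.6,-26.3) to (19.9,27.6)

(-16.6,-26.3) to (19.9,27.6)


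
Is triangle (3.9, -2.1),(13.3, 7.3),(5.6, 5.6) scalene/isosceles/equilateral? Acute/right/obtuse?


Side lengths squared: AB^2=176.72, BC^2=62.18, CA^2=62.18
Sorted: [62.18, 62.18, 176.72]
By sides: Isosceles, By angles: Obtuse

Isosceles, Obtuse


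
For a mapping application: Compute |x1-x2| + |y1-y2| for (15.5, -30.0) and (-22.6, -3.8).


|15.5-(-22.6)| + |(-30)-(-3.8)| = 38.1 + 26.2 = 64.3

64.3


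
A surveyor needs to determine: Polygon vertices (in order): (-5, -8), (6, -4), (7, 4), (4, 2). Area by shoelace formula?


Shoelace sum: ((-5)*(-4) - 6*(-8)) + (6*4 - 7*(-4)) + (7*2 - 4*4) + (4*(-8) - (-5)*2)
= 96
Area = |96|/2 = 48

48


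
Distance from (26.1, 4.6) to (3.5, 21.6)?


dx=-22.6, dy=17
d^2 = (-22.6)^2 + 17^2 = 799.76
d = sqrt(799.76) = 28.28

28.28


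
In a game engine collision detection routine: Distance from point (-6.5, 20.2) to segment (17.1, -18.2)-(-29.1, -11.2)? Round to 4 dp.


Project P onto AB: t = 0.6225 (clamped to [0,1])
Closest point on segment: (-11.658, -13.8427)
Distance: 34.4313

34.4313


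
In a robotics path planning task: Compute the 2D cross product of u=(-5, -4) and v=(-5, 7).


u x v = u_x*v_y - u_y*v_x = (-5)*7 - (-4)*(-5)
= (-35) - 20 = -55

-55


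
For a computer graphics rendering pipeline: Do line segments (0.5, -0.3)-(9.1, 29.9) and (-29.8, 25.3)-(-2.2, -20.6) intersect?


Cross products: d1=684.21, d2=1912.47, d3=1135.22, d4=-93.04
d1*d2 < 0 and d3*d4 < 0? no

No, they don't intersect


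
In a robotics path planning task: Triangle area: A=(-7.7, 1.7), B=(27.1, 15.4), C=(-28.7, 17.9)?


Area = |x_A(y_B-y_C) + x_B(y_C-y_A) + x_C(y_A-y_B)|/2
= |19.25 + 439.02 + 393.19|/2
= 851.46/2 = 425.73

425.73


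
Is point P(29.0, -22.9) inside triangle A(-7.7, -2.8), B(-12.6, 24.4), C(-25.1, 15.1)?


Cross products: AB x AP = -899.75, BC x BP = 978.13, CA x CP = 307.19
All same sign? no

No, outside


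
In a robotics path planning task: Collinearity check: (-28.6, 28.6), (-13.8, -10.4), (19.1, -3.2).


Cross product: ((-13.8)-(-28.6))*((-3.2)-28.6) - ((-10.4)-28.6)*(19.1-(-28.6))
= 1389.66

No, not collinear


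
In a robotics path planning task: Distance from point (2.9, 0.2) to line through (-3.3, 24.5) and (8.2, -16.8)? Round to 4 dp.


|cross product| = 23.39
|line direction| = sqrt(1837.94) = 42.8712
Distance = 23.39/sqrt(1837.94) = 0.5456

0.5456


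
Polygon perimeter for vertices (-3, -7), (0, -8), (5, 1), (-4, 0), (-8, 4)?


Sides: (-3, -7)->(0, -8): sqrt(10) = 3.162278, (0, -8)->(5, 1): sqrt(106) = 10.29563, (5, 1)->(-4, 0): sqrt(82) = 9.055385, (-4, 0)->(-8, 4): sqrt(32) = 5.656854, (-8, 4)->(-3, -7): sqrt(146) = 12.083046
Sum = 40.253193
Perimeter = 40.2532

40.2532


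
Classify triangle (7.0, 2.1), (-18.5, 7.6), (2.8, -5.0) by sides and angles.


Side lengths squared: AB^2=680.5, BC^2=612.45, CA^2=68.05
Sorted: [68.05, 612.45, 680.5]
By sides: Scalene, By angles: Right

Scalene, Right


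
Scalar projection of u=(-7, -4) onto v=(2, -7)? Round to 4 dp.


u.v = 14, |v| = sqrt(53) = 7.2801
Scalar projection = u.v / |v| = 14 / sqrt(53) = 1.923

1.923


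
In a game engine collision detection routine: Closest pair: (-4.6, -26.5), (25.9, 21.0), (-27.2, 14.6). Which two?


d(P0,P1) = 56.4491, d(P0,P2) = 46.9038, d(P1,P2) = 53.4843
Closest: P0 and P2

Closest pair: (-4.6, -26.5) and (-27.2, 14.6), distance = 46.9038


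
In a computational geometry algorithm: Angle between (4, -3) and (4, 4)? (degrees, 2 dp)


u.v = 4, |u| = sqrt(25) = 5, |v| = sqrt(32) = 5.6569
cos(theta) = u.v/(|u||v|) = 4/sqrt(800) = 0.141421
theta = acos(0.141421) = 81.87 degrees

81.87 degrees


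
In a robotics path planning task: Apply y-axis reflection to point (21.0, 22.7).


Reflection over y-axis: (x,y) -> (-x,y)
(21, 22.7) -> (-21, 22.7)

(-21, 22.7)


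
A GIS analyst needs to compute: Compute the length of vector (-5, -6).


|u| = sqrt((-5)^2 + (-6)^2) = sqrt(61) = 7.8102

7.8102


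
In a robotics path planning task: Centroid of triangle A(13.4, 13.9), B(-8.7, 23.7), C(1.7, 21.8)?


Centroid = ((x_A+x_B+x_C)/3, (y_A+y_B+y_C)/3)
= ((13.4+(-8.7)+1.7)/3, (13.9+23.7+21.8)/3)
= (2.1333, 19.8)

(2.1333, 19.8)


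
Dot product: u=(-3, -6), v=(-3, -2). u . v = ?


u . v = u_x*v_x + u_y*v_y = (-3)*(-3) + (-6)*(-2)
= 9 + 12 = 21

21


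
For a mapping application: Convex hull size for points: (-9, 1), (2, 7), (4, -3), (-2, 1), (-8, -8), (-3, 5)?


Convex hull vertices (CCW): (-9, 1), (-8, -8), (4, -3), (2, 7), (-3, 5)
Count = 5

5


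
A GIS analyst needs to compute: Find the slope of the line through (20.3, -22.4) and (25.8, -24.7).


slope = (y2-y1)/(x2-x1) = ((-24.7)-(-22.4))/(25.8-20.3) = (-2.3)/5.5 = -0.4182

-0.4182


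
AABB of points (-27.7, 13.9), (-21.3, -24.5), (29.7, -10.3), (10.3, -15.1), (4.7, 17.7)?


x range: [-27.7, 29.7]
y range: [-24.5, 17.7]
Bounding box: (-27.7,-24.5) to (29.7,17.7)

(-27.7,-24.5) to (29.7,17.7)


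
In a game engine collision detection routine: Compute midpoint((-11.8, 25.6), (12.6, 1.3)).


M = (((-11.8)+12.6)/2, (25.6+1.3)/2)
= (0.4, 13.45)

(0.4, 13.45)
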